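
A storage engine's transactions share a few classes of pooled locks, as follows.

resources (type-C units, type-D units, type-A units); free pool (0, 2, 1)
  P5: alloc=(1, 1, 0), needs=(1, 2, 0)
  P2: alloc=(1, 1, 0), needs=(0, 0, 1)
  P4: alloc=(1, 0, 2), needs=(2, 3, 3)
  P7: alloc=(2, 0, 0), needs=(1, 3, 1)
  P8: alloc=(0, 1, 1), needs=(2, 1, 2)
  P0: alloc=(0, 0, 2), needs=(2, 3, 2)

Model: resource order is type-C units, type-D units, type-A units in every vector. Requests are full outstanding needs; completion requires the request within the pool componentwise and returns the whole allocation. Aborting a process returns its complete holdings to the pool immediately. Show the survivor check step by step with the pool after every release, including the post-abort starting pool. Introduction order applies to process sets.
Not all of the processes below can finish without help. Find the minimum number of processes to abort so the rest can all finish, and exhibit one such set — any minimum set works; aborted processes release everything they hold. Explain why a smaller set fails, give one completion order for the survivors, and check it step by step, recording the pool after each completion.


Minimum abort set: P8.
Key observation: P0 could never have finished before the abort; with (0, 1, 1) returned by P8, it fits at step 3.
Why nothing smaller works: aborting no one leaves the state deadlocked as given.
One survivor order: P2, P5, P0, P7, P4. Walking it through (post-abort pool first):
  pool = (0, 3, 2)
  run P2 (needs (0, 0, 1), free (0, 3, 2)); after release of (1, 1, 0) the pool is (1, 4, 2)
  run P5 (needs (1, 2, 0), free (1, 4, 2)); after release of (1, 1, 0) the pool is (2, 5, 2)
  run P0 (needs (2, 3, 2), free (2, 5, 2)); after release of (0, 0, 2) the pool is (2, 5, 4)
  run P7 (needs (1, 3, 1), free (2, 5, 4)); after release of (2, 0, 0) the pool is (4, 5, 4)
  run P4 (needs (2, 3, 3), free (4, 5, 4)); after release of (1, 0, 2) the pool is (5, 5, 6)


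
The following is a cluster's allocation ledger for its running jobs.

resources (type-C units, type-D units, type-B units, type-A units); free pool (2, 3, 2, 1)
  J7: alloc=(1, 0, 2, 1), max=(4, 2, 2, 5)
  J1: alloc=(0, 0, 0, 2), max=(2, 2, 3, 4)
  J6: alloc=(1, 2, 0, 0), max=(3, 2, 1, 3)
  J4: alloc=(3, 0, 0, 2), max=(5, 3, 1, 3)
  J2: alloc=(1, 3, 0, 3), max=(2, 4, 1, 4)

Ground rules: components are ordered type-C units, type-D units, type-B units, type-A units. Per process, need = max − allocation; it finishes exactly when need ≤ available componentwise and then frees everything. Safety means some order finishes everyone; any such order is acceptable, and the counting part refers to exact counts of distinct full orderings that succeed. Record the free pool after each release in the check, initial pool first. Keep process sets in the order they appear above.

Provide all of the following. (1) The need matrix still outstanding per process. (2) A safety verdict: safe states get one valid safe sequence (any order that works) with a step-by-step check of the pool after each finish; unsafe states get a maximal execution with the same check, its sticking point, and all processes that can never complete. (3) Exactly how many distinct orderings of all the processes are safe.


(1) Need matrix, components ordered type-C units, type-D units, type-B units, type-A units:
  J7: (3, 2, 0, 4)
  J1: (2, 2, 3, 2)
  J6: (2, 0, 1, 3)
  J4: (2, 3, 1, 1)
  J2: (1, 1, 1, 1)
(2) SAFE — a valid safe sequence is J4, J2, J6, J7, J1.
Key observation: at J4 the run first touches a limit — (2, 3, 1, 1) against (2, 3, 2, 1), exact on a resource it actually requests.
Verifying each step:
  pool = (2, 3, 2, 1)
  J4 needs (2, 3, 1, 1) <= (2, 3, 2, 1) -> finishes; pool += (3, 0, 0, 2) = (5, 3, 2, 3)
  J2 needs (1, 1, 1, 1) <= (5, 3, 2, 3) -> finishes; pool += (1, 3, 0, 3) = (6, 6, 2, 6)
  J6 needs (2, 0, 1, 3) <= (6, 6, 2, 6) -> finishes; pool += (1, 2, 0, 0) = (7, 8, 2, 6)
  J7 needs (3, 2, 0, 4) <= (7, 8, 2, 6) -> finishes; pool += (1, 0, 2, 1) = (8, 8, 4, 7)
  J1 needs (2, 2, 3, 2) <= (8, 8, 4, 7) -> finishes; pool += (0, 0, 0, 2) = (8, 8, 4, 9)
(3) Exactly 16 of the possible complete orderings are safe sequences.


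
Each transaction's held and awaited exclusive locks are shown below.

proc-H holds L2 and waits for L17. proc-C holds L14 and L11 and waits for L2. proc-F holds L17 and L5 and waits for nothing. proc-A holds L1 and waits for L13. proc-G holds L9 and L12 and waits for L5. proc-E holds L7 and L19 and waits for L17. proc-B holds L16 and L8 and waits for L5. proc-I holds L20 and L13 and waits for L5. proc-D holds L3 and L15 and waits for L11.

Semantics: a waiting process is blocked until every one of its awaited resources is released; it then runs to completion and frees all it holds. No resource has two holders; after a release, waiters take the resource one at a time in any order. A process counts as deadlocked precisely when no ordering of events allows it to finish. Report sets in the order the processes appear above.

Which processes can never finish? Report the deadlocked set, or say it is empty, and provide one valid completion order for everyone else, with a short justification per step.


No process is deadlocked.
Key observation: the wait graph is acyclic; completion cascades from the unblocked processes through everyone else.
The rest can finish in the order proc-F, proc-I, proc-B, proc-H, proc-G, proc-C, proc-D, proc-A, proc-E.
Walking it through:
  proc-F: no waits; runs immediately, freeing L17 and L5
  proc-I waits on L5 — all released -> runs and releases L20 and L13
  proc-B waits on L5 — all released -> runs and releases L16 and L8
  proc-H waits on L17 — all released -> runs and releases L2
  proc-G waits on L5 — all released -> runs and releases L9 and L12
  proc-C waits on L2 — all released -> runs and releases L14 and L11
  proc-D waits on L11 — all released -> runs and releases L3 and L15
  proc-A waits on L13 — all released -> runs and releases L1
  proc-E waits on L17 — all released -> runs and releases L7 and L19


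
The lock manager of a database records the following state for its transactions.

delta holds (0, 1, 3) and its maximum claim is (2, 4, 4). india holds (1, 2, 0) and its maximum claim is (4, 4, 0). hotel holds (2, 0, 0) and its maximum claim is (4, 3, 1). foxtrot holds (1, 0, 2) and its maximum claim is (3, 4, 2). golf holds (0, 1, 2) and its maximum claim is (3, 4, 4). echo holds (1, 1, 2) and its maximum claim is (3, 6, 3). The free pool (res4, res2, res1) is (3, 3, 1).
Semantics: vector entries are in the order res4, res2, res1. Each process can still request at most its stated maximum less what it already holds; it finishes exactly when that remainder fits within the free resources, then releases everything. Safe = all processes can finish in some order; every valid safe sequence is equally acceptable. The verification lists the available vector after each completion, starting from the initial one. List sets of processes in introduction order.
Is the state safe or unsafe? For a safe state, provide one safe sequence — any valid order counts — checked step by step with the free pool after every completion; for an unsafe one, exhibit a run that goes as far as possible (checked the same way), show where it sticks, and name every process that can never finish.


The state is SAFE; one workable sequence: hotel, india, delta, echo, golf, foxtrot.
Key observation: the first exact fit in this order is hotel — it needs (2, 3, 1) with (3, 3, 1) free, meeting a requested resource to the last unit.
Walking it through:
  pool = (3, 3, 1)
  run hotel (needs (2, 3, 1), free (3, 3, 1)); after release of (2, 0, 0) the pool is (5, 3, 1)
  run india (needs (3, 2, 0), free (5, 3, 1)); after release of (1, 2, 0) the pool is (6, 5, 1)
  run delta (needs (2, 3, 1), free (6, 5, 1)); after release of (0, 1, 3) the pool is (6, 6, 4)
  run echo (needs (2, 5, 1), free (6, 6, 4)); after release of (1, 1, 2) the pool is (7, 7, 6)
  run golf (needs (3, 3, 2), free (7, 7, 6)); after release of (0, 1, 2) the pool is (7, 8, 8)
  run foxtrot (needs (2, 4, 0), free (7, 8, 8)); after release of (1, 0, 2) the pool is (8, 8, 10)


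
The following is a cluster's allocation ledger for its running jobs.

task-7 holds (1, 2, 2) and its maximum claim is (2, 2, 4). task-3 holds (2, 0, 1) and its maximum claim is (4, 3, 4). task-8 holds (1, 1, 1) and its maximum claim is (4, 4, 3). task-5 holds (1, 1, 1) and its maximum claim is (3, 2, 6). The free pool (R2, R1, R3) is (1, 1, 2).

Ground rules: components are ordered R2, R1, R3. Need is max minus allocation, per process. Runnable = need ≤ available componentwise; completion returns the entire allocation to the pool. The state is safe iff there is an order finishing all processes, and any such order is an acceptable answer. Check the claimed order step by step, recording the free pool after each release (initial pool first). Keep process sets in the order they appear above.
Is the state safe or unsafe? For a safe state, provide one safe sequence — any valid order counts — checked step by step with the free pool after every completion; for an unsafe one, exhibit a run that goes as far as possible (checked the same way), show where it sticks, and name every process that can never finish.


SAFE — a valid safe sequence is task-7, task-3, task-8, task-5.
Key observation: task-7 marks the first exact bind of the order: its need (1, 0, 2) fits the free (1, 1, 2) with zero slack on a requested resource.
Step-by-step check:
  pool = (1, 1, 2)
  task-7: need (1, 0, 2) fits (1, 1, 2); releases (1, 2, 2), pool now (2, 3, 4)
  task-3: need (2, 3, 3) fits (2, 3, 4); releases (2, 0, 1), pool now (4, 3, 5)
  task-8: need (3, 3, 2) fits (4, 3, 5); releases (1, 1, 1), pool now (5, 4, 6)
  task-5: need (2, 1, 5) fits (5, 4, 6); releases (1, 1, 1), pool now (6, 5, 7)


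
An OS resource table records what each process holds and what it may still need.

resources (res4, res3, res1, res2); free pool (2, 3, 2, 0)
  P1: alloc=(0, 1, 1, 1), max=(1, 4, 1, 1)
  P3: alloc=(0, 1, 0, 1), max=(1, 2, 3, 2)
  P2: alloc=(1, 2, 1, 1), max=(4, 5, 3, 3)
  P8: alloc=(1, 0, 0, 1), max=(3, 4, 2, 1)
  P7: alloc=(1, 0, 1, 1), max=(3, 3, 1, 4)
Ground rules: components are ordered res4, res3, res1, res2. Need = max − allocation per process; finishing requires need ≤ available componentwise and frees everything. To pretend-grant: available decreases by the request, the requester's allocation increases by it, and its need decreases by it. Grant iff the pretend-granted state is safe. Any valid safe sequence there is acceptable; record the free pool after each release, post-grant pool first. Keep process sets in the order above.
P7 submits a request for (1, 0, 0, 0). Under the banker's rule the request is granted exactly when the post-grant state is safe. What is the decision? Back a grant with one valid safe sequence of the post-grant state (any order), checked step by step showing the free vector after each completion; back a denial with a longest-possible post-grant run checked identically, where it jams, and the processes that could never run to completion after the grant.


DENY: after the grant no complete ordering would exist.
Key observation: after P1, P3 the pool peaks at (1, 5, 3, 2), and each blocked process is short somewhere: P2 on res4; P8 on res4; P7 on res2.
Pretend the grant happened; the run P1, P3 goes as far as possible. Step-by-step check:
  pool = (1, 3, 2, 0)
  run P1 (needs (1, 3, 0, 0), free (1, 3, 2, 0)); after release of (0, 1, 1, 1) the pool is (1, 4, 3, 1)
  run P3 (needs (1, 1, 3, 1), free (1, 4, 3, 1)); after release of (0, 1, 0, 1) the pool is (1, 5, 3, 2)
  blocked: P2 wants (3, 3, 2, 2), pool (1, 5, 3, 2) — not enough res4
  blocked: P8 wants (2, 4, 2, 0), pool (1, 5, 3, 2) — not enough res4
  blocked: P7 wants (1, 3, 0, 3), pool (1, 5, 3, 2) — not enough res2
Post-grant, the permanently blocked set is P2, P8 and P7.


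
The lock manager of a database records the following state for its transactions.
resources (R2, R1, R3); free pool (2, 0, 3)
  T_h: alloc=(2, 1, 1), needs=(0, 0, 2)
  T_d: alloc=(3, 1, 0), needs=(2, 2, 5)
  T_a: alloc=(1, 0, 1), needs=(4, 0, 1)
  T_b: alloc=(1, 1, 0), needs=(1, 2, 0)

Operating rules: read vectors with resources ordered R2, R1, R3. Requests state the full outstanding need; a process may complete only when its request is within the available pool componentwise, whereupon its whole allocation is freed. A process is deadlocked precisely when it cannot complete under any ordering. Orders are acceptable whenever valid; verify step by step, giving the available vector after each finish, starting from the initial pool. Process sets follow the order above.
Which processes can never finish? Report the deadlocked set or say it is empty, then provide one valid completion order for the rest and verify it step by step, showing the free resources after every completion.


The deadlocked set is T_d and T_b.
Key observation: no order helps: past T_h, T_a, the free pool tops out at (5, 1, 5), below what each blocked process needs in R1.
One completion order for the rest: T_h, T_a. Step-by-step check:
  pool = (2, 0, 3)
  run T_h (needs (0, 0, 2), free (2, 0, 3)); after release of (2, 1, 1) the pool is (4, 1, 4)
  run T_a (needs (4, 0, 1), free (4, 1, 4)); after release of (1, 0, 1) the pool is (5, 1, 5)
None of the blocked processes ever fits:
  blocked: T_d wants (2, 2, 5), pool (5, 1, 5) — not enough R1
  blocked: T_b wants (1, 2, 0), pool (5, 1, 5) — not enough R1


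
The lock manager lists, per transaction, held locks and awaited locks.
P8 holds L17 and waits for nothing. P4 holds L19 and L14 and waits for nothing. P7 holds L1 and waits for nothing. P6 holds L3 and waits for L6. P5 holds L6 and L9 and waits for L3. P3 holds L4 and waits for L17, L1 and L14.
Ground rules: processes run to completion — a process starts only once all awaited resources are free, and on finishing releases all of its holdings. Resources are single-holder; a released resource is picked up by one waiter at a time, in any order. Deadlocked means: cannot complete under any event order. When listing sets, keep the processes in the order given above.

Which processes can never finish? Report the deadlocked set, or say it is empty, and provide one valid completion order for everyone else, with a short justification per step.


Deadlocked set: P6 and P5.
Key observation: the loop P6 -> P5 -> P6 blocks itself forever; no other process is dragged down with it.
The rest can finish in the order P8, P4, P7, P3.
Walking it through:
  P8: no waits; runs immediately, freeing L17
  P4: no waits; runs immediately, freeing L19 and L14
  P7: no waits; runs immediately, freeing L1
  P3 waits on L17, L1 and L14 — all released -> runs and releases L4


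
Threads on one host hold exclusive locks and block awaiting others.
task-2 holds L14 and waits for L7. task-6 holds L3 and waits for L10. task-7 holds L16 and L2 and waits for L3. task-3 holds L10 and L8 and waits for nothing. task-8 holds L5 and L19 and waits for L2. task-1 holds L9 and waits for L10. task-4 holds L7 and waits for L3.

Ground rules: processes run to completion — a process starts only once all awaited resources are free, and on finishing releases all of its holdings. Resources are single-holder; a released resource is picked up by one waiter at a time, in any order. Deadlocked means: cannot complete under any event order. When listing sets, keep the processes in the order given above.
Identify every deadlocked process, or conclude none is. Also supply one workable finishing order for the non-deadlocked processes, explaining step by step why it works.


Nothing here is deadlocked.
Key observation: although several processes wait, no cycle exists — each chain bottoms out at a free runner.
The rest can finish in the order task-3, task-6, task-4, task-7, task-1, task-2, task-8.
Verifying each step:
  run task-3 (it waits on nothing); releases L10 and L8
  run task-6 (all its waits — L10 — are resolved); releases L3
  run task-4 (all its waits — L3 — are resolved); releases L7
  run task-7 (all its waits — L3 — are resolved); releases L16 and L2
  run task-1 (all its waits — L10 — are resolved); releases L9
  run task-2 (all its waits — L7 — are resolved); releases L14
  run task-8 (all its waits — L2 — are resolved); releases L5 and L19


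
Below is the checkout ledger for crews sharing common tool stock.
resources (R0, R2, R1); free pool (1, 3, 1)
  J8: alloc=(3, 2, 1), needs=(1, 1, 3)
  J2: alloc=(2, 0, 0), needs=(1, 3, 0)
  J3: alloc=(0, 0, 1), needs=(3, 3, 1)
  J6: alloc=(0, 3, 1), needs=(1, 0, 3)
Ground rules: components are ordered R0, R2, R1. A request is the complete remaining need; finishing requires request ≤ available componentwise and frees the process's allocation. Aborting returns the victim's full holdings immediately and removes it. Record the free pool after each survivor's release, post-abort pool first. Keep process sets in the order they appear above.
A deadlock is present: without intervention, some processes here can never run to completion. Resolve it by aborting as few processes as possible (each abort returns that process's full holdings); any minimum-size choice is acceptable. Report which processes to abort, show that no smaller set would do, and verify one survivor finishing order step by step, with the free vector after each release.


Abort J8.
Key observation: aborting J8 returns (3, 2, 1), and J6 — hopeless before — runs at step 3 with the returned capacity in the pool.
No smaller set exists: with zero aborts the deadlock remains.
The survivors complete as J3, J2, J6. Walking it through (starting from the post-abort pool):
  pool = (4, 5, 2)
  run J3 (needs (3, 3, 1), free (4, 5, 2)); after release of (0, 0, 1) the pool is (4, 5, 3)
  run J2 (needs (1, 3, 0), free (4, 5, 3)); after release of (2, 0, 0) the pool is (6, 5, 3)
  run J6 (needs (1, 0, 3), free (6, 5, 3)); after release of (0, 3, 1) the pool is (6, 8, 4)


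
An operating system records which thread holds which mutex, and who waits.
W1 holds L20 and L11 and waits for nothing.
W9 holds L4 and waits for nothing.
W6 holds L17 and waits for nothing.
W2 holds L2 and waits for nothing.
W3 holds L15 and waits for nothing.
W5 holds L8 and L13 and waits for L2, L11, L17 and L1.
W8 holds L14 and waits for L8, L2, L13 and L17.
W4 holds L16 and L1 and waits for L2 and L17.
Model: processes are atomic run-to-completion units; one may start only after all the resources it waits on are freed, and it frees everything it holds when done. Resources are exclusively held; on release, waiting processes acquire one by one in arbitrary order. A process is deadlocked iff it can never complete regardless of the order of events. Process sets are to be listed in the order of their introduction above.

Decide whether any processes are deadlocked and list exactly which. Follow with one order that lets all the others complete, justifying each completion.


The deadlocked set is empty.
Key observation: all waits point, directly or indirectly, at processes that can finish, so nothing is permanently blocked.
One completion order for the rest: W6, W2, W4, W3, W1, W5, W9, W8.
Walking it through:
  W6 waits on nothing -> runs at once and releases L17
  W2 waits on nothing -> runs at once and releases L2
  run W4 (all its waits — L2 and L17 — are resolved); releases L16 and L1
  W3 waits on nothing -> runs at once and releases L15
  W1 waits on nothing -> runs at once and releases L20 and L11
  run W5 (all its waits — L2, L11, L17 and L1 — are resolved); releases L8 and L13
  W9 waits on nothing -> runs at once and releases L4
  run W8 (all its waits — L8, L2, L13 and L17 — are resolved); releases L14


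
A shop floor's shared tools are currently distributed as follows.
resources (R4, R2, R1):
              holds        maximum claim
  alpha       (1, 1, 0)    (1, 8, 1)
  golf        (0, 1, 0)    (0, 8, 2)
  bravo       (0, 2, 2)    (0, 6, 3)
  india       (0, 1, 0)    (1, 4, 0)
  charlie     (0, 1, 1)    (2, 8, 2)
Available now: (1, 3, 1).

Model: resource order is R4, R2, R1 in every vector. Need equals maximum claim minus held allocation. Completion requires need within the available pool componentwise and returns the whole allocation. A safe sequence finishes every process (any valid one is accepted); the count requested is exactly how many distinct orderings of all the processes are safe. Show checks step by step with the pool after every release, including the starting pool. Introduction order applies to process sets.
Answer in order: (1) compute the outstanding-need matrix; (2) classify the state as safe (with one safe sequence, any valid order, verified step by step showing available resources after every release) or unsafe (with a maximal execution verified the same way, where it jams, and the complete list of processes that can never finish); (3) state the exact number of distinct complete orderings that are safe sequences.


(1) Remaining need (order R4, R2, R1):
  alpha: (0, 7, 1)
  golf: (0, 7, 2)
  bravo: (0, 4, 1)
  india: (1, 3, 0)
  charlie: (2, 7, 1)
(2) The state is UNSAFE.
Key observation: the wall is R2: completing india, bravo brings the pool only to (1, 6, 3), and all the rest need more.
The run india, bravo cannot be extended any further. Check, step by step:
  pool = (1, 3, 1)
  india needs (1, 3, 0) <= (1, 3, 1) -> finishes; pool += (0, 1, 0) = (1, 4, 1)
  bravo needs (0, 4, 1) <= (1, 4, 1) -> finishes; pool += (0, 2, 2) = (1, 6, 3)
  alpha cannot run: need (0, 7, 1) vs free (1, 6, 3) (insufficient R2)
  golf cannot run: need (0, 7, 2) vs free (1, 6, 3) (insufficient R2)
  charlie cannot run: need (2, 7, 1) vs free (1, 6, 3) (insufficient R4 and R2)
Processes that can never finish: alpha, golf and charlie.
(3) Exactly 0 of the possible complete orderings are safe sequences.


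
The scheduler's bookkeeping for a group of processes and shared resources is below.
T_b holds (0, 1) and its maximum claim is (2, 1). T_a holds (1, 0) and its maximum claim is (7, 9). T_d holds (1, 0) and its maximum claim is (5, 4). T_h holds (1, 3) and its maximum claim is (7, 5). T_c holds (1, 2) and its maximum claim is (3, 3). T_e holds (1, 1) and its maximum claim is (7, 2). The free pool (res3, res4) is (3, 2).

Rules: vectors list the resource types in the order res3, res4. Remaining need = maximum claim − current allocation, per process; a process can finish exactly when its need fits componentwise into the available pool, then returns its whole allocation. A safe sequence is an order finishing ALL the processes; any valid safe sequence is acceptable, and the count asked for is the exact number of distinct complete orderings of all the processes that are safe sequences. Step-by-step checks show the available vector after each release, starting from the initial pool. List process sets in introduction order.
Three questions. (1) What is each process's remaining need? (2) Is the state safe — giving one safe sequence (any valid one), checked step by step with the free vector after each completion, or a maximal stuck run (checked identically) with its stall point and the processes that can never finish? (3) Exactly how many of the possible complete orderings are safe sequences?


(1) Remaining need (order res3, res4):
  T_b: (2, 0)
  T_a: (6, 9)
  T_d: (4, 4)
  T_h: (6, 2)
  T_c: (2, 1)
  T_e: (6, 1)
(2) UNSAFE.
Key observation: T_b, T_c, T_d can finish, but then (5, 5) is all there is, and the blocked group's res3 demands exceed it.
A maximal execution: T_b, T_c, T_d — then nothing else fits. Verifying each step:
  pool = (3, 2)
  T_b needs (2, 0) <= (3, 2) -> finishes; pool += (0, 1) = (3, 3)
  T_c needs (2, 1) <= (3, 3) -> finishes; pool += (1, 2) = (4, 5)
  T_d needs (4, 4) <= (4, 5) -> finishes; pool += (1, 0) = (5, 5)
  blocked: T_a wants (6, 9), pool (5, 5) — not enough res3 and res4
  blocked: T_h wants (6, 2), pool (5, 5) — not enough res3
  blocked: T_e wants (6, 1), pool (5, 5) — not enough res3
Permanently blocked: T_a, T_h and T_e.
(3) Exactly 0 of the possible complete orderings are safe sequences.


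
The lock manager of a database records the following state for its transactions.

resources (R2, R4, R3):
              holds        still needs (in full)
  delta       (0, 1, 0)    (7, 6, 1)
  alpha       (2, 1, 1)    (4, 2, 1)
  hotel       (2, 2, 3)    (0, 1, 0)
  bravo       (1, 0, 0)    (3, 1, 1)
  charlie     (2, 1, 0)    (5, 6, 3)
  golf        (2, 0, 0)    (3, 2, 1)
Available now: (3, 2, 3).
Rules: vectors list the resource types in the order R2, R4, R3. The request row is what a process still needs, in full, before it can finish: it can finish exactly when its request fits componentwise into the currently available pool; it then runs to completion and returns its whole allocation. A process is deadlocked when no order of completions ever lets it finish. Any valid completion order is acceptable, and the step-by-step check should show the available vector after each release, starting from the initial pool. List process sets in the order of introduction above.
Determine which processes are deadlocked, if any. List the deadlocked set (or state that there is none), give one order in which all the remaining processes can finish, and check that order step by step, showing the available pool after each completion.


The deadlocked set is delta and charlie.
Key observation: R4 is the bottleneck — with hotel, golf, bravo, alpha done the pool holds (10, 5, 7), short of every remaining need.
A valid finishing order for the others: hotel, golf, bravo, alpha. Step-by-step check:
  pool = (3, 2, 3)
  run hotel (needs (0, 1, 0), free (3, 2, 3)); after release of (2, 2, 3) the pool is (5, 4, 6)
  run golf (needs (3, 2, 1), free (5, 4, 6)); after release of (2, 0, 0) the pool is (7, 4, 6)
  run bravo (needs (3, 1, 1), free (7, 4, 6)); after release of (1, 0, 0) the pool is (8, 4, 6)
  run alpha (needs (4, 2, 1), free (8, 4, 6)); after release of (2, 1, 1) the pool is (10, 5, 7)
The stuck group stays short no matter what:
  delta cannot run: need (7, 6, 1) vs free (10, 5, 7) (insufficient R4)
  charlie cannot run: need (5, 6, 3) vs free (10, 5, 7) (insufficient R4)


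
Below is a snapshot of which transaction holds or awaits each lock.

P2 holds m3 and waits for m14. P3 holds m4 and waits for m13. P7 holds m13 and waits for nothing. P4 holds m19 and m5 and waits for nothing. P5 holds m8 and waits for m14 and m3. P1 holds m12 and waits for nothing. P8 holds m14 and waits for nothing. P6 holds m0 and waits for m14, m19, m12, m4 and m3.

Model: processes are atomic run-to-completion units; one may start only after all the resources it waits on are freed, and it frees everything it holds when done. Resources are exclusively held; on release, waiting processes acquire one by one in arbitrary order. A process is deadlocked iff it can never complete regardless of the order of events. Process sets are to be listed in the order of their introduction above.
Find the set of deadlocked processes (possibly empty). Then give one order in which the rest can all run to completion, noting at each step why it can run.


The deadlocked set is empty.
Key observation: although several processes wait, no cycle exists — each chain bottoms out at a free runner.
A valid finishing order for the others: P7, P3, P1, P8, P4, P2, P5, P6.
Walking it through:
  P7 waits on nothing -> runs at once and releases m13
  P3 waits on m13 — all released -> runs and releases m4
  P1 waits on nothing -> runs at once and releases m12
  P8 waits on nothing -> runs at once and releases m14
  P4 waits on nothing -> runs at once and releases m19 and m5
  P2 waits on m14 — all released -> runs and releases m3
  P5 waits on m14 and m3 — all released -> runs and releases m8
  P6 waits on m14, m19, m12, m4 and m3 — all released -> runs and releases m0


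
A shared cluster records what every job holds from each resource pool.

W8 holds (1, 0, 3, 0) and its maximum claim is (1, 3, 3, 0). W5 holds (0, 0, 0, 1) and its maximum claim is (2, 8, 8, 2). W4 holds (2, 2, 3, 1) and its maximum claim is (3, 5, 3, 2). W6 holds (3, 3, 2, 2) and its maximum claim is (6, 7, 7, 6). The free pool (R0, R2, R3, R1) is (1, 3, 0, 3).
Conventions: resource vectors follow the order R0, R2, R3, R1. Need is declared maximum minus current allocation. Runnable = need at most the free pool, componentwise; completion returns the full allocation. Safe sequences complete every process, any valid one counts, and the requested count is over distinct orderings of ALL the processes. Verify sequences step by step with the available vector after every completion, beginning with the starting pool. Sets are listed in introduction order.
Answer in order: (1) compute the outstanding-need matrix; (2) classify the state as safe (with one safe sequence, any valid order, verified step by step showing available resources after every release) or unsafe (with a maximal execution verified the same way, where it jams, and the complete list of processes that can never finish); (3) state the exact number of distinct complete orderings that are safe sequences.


(1) Need matrix, components ordered R0, R2, R3, R1:
  W8: (0, 3, 0, 0)
  W5: (2, 8, 8, 1)
  W4: (1, 3, 0, 1)
  W6: (3, 4, 5, 4)
(2) SAFE — a valid safe sequence is W8, W4, W6, W5.
Key observation: W8 is the earliest step where a requested resource binds exactly: need (0, 3, 0, 0), pool (1, 3, 0, 3) at its turn.
Check, step by step:
  pool = (1, 3, 0, 3)
  W8: need (0, 3, 0, 0) fits (1, 3, 0, 3); releases (1, 0, 3, 0), pool now (2, 3, 3, 3)
  W4: need (1, 3, 0, 1) fits (2, 3, 3, 3); releases (2, 2, 3, 1), pool now (4, 5, 6, 4)
  W6: need (3, 4, 5, 4) fits (4, 5, 6, 4); releases (3, 3, 2, 2), pool now (7, 8, 8, 6)
  W5: need (2, 8, 8, 1) fits (7, 8, 8, 6); releases (0, 0, 0, 1), pool now (7, 8, 8, 7)
(3) Exactly 2 of the possible complete orderings are safe sequences.


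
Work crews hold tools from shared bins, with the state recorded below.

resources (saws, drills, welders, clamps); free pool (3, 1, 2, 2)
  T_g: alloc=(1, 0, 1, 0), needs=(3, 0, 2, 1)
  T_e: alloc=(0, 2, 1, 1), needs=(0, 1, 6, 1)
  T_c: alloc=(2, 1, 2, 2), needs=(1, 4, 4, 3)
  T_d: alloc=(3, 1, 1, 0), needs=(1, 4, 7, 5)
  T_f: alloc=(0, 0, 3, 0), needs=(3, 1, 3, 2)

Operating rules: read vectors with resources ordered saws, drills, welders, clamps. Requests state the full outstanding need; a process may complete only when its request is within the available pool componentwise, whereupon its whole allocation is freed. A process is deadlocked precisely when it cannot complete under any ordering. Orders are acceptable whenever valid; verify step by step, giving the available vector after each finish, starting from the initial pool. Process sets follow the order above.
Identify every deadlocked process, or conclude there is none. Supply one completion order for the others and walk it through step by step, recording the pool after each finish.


Deadlocked: T_c and T_d.
Key observation: T_g, T_f, T_e can finish, but then (4, 3, 7, 3) is all there is, and the blocked group's drills demands exceed it.
One completion order for the rest: T_g, T_f, T_e. Check, step by step:
  pool = (3, 1, 2, 2)
  run T_g (needs (3, 0, 2, 1), free (3, 1, 2, 2)); after release of (1, 0, 1, 0) the pool is (4, 1, 3, 2)
  run T_f (needs (3, 1, 3, 2), free (4, 1, 3, 2)); after release of (0, 0, 3, 0) the pool is (4, 1, 6, 2)
  run T_e (needs (0, 1, 6, 1), free (4, 1, 6, 2)); after release of (0, 2, 1, 1) the pool is (4, 3, 7, 3)
The stuck group stays short no matter what:
  T_c still needs (1, 4, 4, 3) but only (4, 3, 7, 3) is free — short on drills
  T_d still needs (1, 4, 7, 5) but only (4, 3, 7, 3) is free — short on drills and clamps


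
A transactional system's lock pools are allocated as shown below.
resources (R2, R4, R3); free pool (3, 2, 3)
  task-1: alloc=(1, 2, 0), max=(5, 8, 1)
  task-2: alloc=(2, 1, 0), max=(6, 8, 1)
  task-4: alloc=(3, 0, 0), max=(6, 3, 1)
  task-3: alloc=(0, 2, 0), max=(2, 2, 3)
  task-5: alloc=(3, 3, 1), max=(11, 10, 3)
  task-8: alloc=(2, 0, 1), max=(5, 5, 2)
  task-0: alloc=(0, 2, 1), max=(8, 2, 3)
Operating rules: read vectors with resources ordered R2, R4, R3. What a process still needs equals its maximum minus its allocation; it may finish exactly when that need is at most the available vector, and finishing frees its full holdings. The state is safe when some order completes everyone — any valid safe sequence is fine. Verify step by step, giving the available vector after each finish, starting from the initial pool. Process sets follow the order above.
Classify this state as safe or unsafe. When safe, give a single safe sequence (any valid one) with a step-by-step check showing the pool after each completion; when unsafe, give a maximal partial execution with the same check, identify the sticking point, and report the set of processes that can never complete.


The state is UNSAFE.
Key observation: after task-3, task-4 the pool peaks at (6, 4, 3), and each blocked process is short somewhere: task-1 on R4; task-2 on R4; task-5 on R2, R4; task-8 on R4; task-0 on R2.
A maximal execution: task-3, task-4 — then nothing else fits. Step-by-step check:
  pool = (3, 2, 3)
  task-3: need (2, 0, 3) fits (3, 2, 3); releases (0, 2, 0), pool now (3, 4, 3)
  task-4: need (3, 3, 1) fits (3, 4, 3); releases (3, 0, 0), pool now (6, 4, 3)
  blocked: task-1 wants (4, 6, 1), pool (6, 4, 3) — not enough R4
  blocked: task-2 wants (4, 7, 1), pool (6, 4, 3) — not enough R4
  blocked: task-5 wants (8, 7, 2), pool (6, 4, 3) — not enough R2 and R4
  blocked: task-8 wants (3, 5, 1), pool (6, 4, 3) — not enough R4
  blocked: task-0 wants (8, 0, 2), pool (6, 4, 3) — not enough R2
Processes that can never finish: task-1, task-2, task-5, task-8 and task-0.


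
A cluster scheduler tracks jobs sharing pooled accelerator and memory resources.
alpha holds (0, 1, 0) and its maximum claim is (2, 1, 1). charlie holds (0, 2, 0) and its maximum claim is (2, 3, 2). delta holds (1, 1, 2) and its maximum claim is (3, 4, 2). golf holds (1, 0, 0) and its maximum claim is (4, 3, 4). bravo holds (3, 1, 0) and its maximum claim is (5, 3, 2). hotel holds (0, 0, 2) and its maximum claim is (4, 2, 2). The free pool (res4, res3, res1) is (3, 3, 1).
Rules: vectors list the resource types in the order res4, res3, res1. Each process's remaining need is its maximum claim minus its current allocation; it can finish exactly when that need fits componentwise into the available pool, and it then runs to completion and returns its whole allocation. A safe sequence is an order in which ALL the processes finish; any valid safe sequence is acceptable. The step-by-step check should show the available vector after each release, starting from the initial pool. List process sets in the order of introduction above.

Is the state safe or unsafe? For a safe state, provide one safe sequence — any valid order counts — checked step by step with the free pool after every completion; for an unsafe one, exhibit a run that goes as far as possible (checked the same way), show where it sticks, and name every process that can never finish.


SAFE, for example via the order delta, bravo, charlie, hotel, golf, alpha.
Key observation: at delta the run first touches a limit — (2, 3, 0) against (3, 3, 1), exact on a resource it actually requests.
Check, step by step:
  pool = (3, 3, 1)
  delta: need (2, 3, 0) fits (3, 3, 1); releases (1, 1, 2), pool now (4, 4, 3)
  bravo: need (2, 2, 2) fits (4, 4, 3); releases (3, 1, 0), pool now (7, 5, 3)
  charlie: need (2, 1, 2) fits (7, 5, 3); releases (0, 2, 0), pool now (7, 7, 3)
  hotel: need (4, 2, 0) fits (7, 7, 3); releases (0, 0, 2), pool now (7, 7, 5)
  golf: need (3, 3, 4) fits (7, 7, 5); releases (1, 0, 0), pool now (8, 7, 5)
  alpha: need (2, 0, 1) fits (8, 7, 5); releases (0, 1, 0), pool now (8, 8, 5)


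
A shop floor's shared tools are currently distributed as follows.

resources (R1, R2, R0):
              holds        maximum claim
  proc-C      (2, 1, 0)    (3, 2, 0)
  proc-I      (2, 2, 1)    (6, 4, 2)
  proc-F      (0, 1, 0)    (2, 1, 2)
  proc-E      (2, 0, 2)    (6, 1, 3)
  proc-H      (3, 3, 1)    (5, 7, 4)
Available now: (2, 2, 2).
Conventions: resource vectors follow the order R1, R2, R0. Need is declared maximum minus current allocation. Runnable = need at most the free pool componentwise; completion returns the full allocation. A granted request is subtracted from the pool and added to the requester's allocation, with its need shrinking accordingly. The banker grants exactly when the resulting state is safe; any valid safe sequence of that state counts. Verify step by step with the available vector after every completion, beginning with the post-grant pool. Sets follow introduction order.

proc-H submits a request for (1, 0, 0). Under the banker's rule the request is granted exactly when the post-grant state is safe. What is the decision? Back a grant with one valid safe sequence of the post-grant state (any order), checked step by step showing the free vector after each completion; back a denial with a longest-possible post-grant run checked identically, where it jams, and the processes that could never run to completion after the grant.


DENY — the pretend-granted state is unsafe.
Key observation: after proc-C, proc-F the pool peaks at (3, 4, 2), and each blocked process is short somewhere: proc-I on R1; proc-E on R1; proc-H on R0.
Pretend the grant happened; the run proc-C, proc-F goes as far as possible. Check, step by step:
  pool = (1, 2, 2)
  proc-C needs (1, 1, 0) <= (1, 2, 2) -> finishes; pool += (2, 1, 0) = (3, 3, 2)
  proc-F needs (2, 0, 2) <= (3, 3, 2) -> finishes; pool += (0, 1, 0) = (3, 4, 2)
  proc-I still needs (4, 2, 1) but only (3, 4, 2) is free — short on R1
  proc-E still needs (4, 1, 1) but only (3, 4, 2) is free — short on R1
  proc-H still needs (1, 4, 3) but only (3, 4, 2) is free — short on R0
Had the request been granted, proc-I, proc-E and proc-H could never finish.


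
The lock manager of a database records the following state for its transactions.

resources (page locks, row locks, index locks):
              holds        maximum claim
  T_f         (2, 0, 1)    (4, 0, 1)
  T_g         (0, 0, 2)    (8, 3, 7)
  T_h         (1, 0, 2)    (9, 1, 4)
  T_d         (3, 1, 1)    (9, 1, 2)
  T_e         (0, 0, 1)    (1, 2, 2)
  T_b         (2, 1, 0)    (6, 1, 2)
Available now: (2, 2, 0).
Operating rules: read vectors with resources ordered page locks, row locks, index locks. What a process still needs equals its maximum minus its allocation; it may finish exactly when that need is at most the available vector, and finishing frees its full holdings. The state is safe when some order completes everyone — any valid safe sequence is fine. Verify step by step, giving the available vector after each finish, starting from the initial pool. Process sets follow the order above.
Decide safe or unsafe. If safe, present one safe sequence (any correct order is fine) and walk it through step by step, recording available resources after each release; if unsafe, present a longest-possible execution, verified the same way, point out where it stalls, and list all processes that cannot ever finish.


SAFE, for example via the order T_f, T_e, T_b, T_d, T_h, T_g.
Key observation: reading the order forward, T_f is the first process whose need (2, 0, 0) meets the free pool (2, 2, 0) exactly on a resource it requests.
Check, step by step:
  pool = (2, 2, 0)
  T_f: need (2, 0, 0) fits (2, 2, 0); releases (2, 0, 1), pool now (4, 2, 1)
  T_e: need (1, 2, 1) fits (4, 2, 1); releases (0, 0, 1), pool now (4, 2, 2)
  T_b: need (4, 0, 2) fits (4, 2, 2); releases (2, 1, 0), pool now (6, 3, 2)
  T_d: need (6, 0, 1) fits (6, 3, 2); releases (3, 1, 1), pool now (9, 4, 3)
  T_h: need (8, 1, 2) fits (9, 4, 3); releases (1, 0, 2), pool now (10, 4, 5)
  T_g: need (8, 3, 5) fits (10, 4, 5); releases (0, 0, 2), pool now (10, 4, 7)


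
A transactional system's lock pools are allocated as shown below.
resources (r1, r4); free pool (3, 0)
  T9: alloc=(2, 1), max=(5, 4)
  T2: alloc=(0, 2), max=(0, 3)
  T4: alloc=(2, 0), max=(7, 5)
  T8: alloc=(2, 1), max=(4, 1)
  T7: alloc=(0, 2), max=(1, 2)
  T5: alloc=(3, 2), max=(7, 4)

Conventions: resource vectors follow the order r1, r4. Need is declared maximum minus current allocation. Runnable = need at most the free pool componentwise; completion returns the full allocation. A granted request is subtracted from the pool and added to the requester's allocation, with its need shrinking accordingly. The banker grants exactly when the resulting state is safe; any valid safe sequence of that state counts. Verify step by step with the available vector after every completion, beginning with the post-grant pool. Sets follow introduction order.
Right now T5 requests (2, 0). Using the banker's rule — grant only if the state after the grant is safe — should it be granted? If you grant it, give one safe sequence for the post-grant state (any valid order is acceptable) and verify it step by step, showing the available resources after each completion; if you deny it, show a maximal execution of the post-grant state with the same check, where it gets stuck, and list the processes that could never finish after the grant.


DENY. Granting would leave the state unsafe.
Key observation: T7, T2 can finish, but then (1, 4) is all there is, and the blocked group's r1 demands exceed it.
Pretend the grant happened; the run T7, T2 goes as far as possible. Check, step by step:
  pool = (1, 0)
  run T7 (needs (1, 0), free (1, 0)); after release of (0, 2) the pool is (1, 2)
  run T2 (needs (0, 1), free (1, 2)); after release of (0, 2) the pool is (1, 4)
  T9 cannot run: need (3, 3) vs free (1, 4) (insufficient r1)
  T4 cannot run: need (5, 5) vs free (1, 4) (insufficient r1 and r4)
  T8 cannot run: need (2, 0) vs free (1, 4) (insufficient r1)
  T5 cannot run: need (2, 2) vs free (1, 4) (insufficient r1)
Post-grant, the permanently blocked set is T9, T4, T8 and T5.
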